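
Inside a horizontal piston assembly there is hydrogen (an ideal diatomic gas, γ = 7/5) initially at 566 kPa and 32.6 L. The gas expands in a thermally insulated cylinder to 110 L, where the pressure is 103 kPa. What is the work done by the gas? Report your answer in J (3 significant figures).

W ≈ 17800 J

Adiabatic: W = (P₁V₁ − P₂V₂)/(γ − 1) with γ = 7/5.
P₁V₁ = 18452 J, P₂V₂ = 11330 J.
W = (18452 − 11330) / 0.4 = 17804 J.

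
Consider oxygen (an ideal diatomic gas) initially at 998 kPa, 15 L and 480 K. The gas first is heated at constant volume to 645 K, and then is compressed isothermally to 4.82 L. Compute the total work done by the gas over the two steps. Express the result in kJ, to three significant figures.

Step 1 (isochoric): W = 0 (constant volume).
After step 1: P = 1341 kPa (V unchanged).
Step 2 (isothermal): W = P₁V₁ ln(V₂/V₁) = (20116) ln(4.82/15) = -22837 J.
W_total = 0 − 22837 = -22837 J.

W_total ≈ -22.8 kJ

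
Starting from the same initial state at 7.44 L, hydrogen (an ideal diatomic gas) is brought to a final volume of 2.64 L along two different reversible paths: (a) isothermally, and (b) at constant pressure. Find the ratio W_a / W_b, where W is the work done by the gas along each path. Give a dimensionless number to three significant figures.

W_a / W_b ≈ 1.61

Path (a) isothermal: W = P₁V₁ ln(V₂/V₁) → W_a/(P₁V₁) = -1.036.
Path (b) isobaric: W = P₁(V₂ − V₁) → W_b/(P₁V₁) = -0.6452.
W_a / W_b = -1.036 / -0.6452 = 1.606.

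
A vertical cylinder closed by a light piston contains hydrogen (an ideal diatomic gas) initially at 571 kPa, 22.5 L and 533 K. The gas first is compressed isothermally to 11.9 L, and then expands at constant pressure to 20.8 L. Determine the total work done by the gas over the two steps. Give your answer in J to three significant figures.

W_total ≈ 1430 J

Step 1 (isothermal): W = P₁V₁ ln(V₂/V₁) = (12848) ln(11.9/22.5) = -8184 J.
After step 1: P = 1080 kPa, V = 11.9 L, T = 533 K.
Step 2 (isobaric): W = PΔV = (1080 kPa)(20.8 − 11.9 L) = 9609 J.
W_total = -8184 + 9609 = 1425 J.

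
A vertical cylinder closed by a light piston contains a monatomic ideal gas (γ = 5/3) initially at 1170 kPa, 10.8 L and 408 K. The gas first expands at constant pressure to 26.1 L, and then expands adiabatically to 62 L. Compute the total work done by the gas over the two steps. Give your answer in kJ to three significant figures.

Step 1 (isobaric): W = PΔV = (1170 kPa)(26.1 − 10.8 L) = 17901 J.
After step 1: P = 1170 kPa, V = 26.1 L, T = 986 K.
Step 2 (adiabatic): W = (P₁V₁ − P₂V₂)/(γ−1) = (30537 − 17152)/0.667 = 20077 J.
W_total = 17901 + 20077 = 37978 J.

W_total ≈ 38.0 kJ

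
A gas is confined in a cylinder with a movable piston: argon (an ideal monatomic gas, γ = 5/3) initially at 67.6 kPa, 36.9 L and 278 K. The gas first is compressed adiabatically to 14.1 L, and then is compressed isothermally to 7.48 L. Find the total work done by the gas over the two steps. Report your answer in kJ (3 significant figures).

W_total ≈ -6.37 kJ

Step 1 (adiabatic): W = (P₁V₁ − P₂V₂)/(γ−1) = (2494 − 4737)/0.667 = -3364 J.
After step 1: P = 336 kPa, V = 14.1 L, T = 527.9 K.
Step 2 (isothermal): W = P₁V₁ ln(V₂/V₁) = (4737) ln(7.48/14.1) = -3003 J.
W_total = -3364 − 3003 = -6367 J.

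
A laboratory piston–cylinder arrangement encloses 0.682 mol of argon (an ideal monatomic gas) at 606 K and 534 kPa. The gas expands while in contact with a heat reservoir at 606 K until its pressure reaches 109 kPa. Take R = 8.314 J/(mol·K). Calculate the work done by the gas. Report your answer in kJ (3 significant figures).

Isothermal process: W = nRT ln(V₂/V₁) = nRT ln(P₁/P₂).
W = (0.682)(8.314)(606) × ln(534/109)
  = 3436 × ln(4.899) = 3436 × 1.589
W_by_gas = 5460 J.

W ≈ 5.46 kJ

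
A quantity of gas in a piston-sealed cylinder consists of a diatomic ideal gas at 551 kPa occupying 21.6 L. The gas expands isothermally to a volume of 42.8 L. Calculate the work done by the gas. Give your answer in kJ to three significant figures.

Isothermal: W = nRT ln(V₂/V₁) = P₁V₁ ln(V₂/V₁).
P₁V₁ = (551 kPa)(21.6 L) = 11902 J.
W = 11902 × ln(42.8/21.6) = 11902 × 0.6838
W_by_gas = 8139 J.

W ≈ 8.14 kJ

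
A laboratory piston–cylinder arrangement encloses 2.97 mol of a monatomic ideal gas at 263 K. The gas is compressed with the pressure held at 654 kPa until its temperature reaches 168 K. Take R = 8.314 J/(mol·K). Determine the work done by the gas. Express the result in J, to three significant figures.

Isobaric: W = P ΔV = nR ΔT.
W = (2.97)(8.314)(168 − 263) = -2346 J.

W ≈ -2350 J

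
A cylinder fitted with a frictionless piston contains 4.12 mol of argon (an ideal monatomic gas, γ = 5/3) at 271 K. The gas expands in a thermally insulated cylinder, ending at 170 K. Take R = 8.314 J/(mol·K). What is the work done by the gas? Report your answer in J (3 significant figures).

W ≈ 5190 J

Adiabatic ⇒ Q = 0, so W_by = −ΔU = nCᵥ(T₁ − T₂).
Cᵥ = 3R/2 = 12.47 J/(mol·K).
W = (4.12)(12.47)(271 − 170) = 5189 J.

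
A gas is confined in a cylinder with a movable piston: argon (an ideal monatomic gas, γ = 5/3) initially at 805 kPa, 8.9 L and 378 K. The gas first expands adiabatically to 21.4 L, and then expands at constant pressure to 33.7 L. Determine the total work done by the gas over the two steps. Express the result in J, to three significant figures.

W_total ≈ 7050 J

Step 1 (adiabatic): W = (P₁V₁ − P₂V₂)/(γ−1) = (7164 − 3992)/0.667 = 4759 J.
After step 1: P = 186.5 kPa, V = 21.4 L, T = 210.6 K.
Step 2 (isobaric): W = PΔV = (186.5 kPa)(33.7 − 21.4 L) = 2294 J.
W_total = 4759 + 2294 = 7053 J.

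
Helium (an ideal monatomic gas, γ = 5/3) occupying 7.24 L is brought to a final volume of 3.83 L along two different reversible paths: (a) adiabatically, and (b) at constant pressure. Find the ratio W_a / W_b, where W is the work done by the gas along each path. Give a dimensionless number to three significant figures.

Path (a) adiabatic: W = P₁V₁(1 − (V₁/V₂)^(γ−1))/(γ−1) → W_a/(P₁V₁) = -0.7932.
Path (b) isobaric: W = P₁(V₂ − V₁) → W_b/(P₁V₁) = -0.471.
W_a / W_b = -0.7932 / -0.471 = 1.684.

W_a / W_b ≈ 1.68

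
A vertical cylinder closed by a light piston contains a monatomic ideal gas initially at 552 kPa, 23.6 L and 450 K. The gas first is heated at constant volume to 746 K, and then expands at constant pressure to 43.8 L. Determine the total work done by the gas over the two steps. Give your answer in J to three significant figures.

Step 1 (isochoric): W = 0 (constant volume).
After step 1: P = 915.1 kPa (V unchanged).
Step 2 (isobaric): W = PΔV = (915.1 kPa)(43.8 − 23.6 L) = 18485 J.
W_total = 0 + 18485 = 18485 J.

W_total ≈ 18500 J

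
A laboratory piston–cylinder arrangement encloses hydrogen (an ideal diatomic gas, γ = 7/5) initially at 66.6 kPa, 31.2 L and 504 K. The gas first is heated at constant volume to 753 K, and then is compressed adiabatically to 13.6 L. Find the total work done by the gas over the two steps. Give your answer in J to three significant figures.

W_total ≈ -3060 J

Step 1 (isochoric): W = 0 (constant volume).
After step 1: P = 99.5 kPa (V unchanged).
Step 2 (adiabatic): W = (P₁V₁ − P₂V₂)/(γ−1) = (3105 − 4328)/0.4 = -3058 J.
W_total = 0 − 3058 = -3058 J.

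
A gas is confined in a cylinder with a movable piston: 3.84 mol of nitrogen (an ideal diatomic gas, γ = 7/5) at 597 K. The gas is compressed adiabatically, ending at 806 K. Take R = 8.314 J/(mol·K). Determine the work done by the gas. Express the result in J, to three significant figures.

W ≈ -16700 J

Adiabatic ⇒ Q = 0, so W_by = −ΔU = nCᵥ(T₁ − T₂).
Cᵥ = 5R/2 = 20.79 J/(mol·K).
W = (3.84)(20.79)(597 − 806) = -16681 J.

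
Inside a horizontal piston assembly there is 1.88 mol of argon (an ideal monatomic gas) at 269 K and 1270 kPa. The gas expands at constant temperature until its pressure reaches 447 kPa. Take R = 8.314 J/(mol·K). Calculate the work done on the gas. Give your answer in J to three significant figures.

Isothermal process: W = nRT ln(V₂/V₁) = nRT ln(P₁/P₂).
W = (1.88)(8.314)(269) × ln(1270/447)
  = 4205 × ln(2.841) = 4205 × 1.044
W_by_gas = 4390 J; work on gas = −W_by = -4390 J.

W ≈ -4390 J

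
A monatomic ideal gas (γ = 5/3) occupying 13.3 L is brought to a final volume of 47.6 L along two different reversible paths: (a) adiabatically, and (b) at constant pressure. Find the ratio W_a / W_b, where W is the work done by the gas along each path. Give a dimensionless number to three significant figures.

W_a / W_b ≈ 0.333

Path (a) adiabatic: W = P₁V₁(1 − (V₁/V₂)^(γ−1))/(γ−1) → W_a/(P₁V₁) = 0.8589.
Path (b) isobaric: W = P₁(V₂ − V₁) → W_b/(P₁V₁) = 2.579.
W_a / W_b = 0.8589 / 2.579 = 0.333.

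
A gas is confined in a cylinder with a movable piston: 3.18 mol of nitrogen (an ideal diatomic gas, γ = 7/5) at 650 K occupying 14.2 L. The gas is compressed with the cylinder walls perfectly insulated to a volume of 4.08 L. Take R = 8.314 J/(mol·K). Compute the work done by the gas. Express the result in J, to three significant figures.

W ≈ -27800 J

Adiabatic: TV^(γ−1) = const with γ = 7/5.
T₂ = T₁ (V₁/V₂)^(γ−1) = 650 × (14.2/4.08)^0.4 = 650 × 1.647 = 1070 K.
W_by = nCᵥ(T₁ − T₂) = (3.18)(20.79)(650 − 1070) = -27790 J.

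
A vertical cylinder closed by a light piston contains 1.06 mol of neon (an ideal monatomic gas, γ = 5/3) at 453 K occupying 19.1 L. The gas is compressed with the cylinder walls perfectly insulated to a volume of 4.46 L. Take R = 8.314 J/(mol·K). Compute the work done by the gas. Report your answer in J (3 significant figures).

Adiabatic: TV^(γ−1) = const with γ = 5/3.
T₂ = T₁ (V₁/V₂)^(γ−1) = 453 × (19.1/4.46)^0.667 = 453 × 2.637 = 1195 K.
W_by = nCᵥ(T₁ − T₂) = (1.06)(12.47)(453 − 1195) = -9804 J.

W ≈ -9800 J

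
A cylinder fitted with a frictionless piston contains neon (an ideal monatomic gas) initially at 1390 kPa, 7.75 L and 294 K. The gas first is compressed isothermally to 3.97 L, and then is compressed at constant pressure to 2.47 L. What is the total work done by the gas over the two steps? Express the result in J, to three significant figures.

Step 1 (isothermal): W = P₁V₁ ln(V₂/V₁) = (10772) ln(3.97/7.75) = -7206 J.
After step 1: P = 2713 kPa, V = 3.97 L, T = 294 K.
Step 2 (isobaric): W = PΔV = (2713 kPa)(2.47 − 3.97 L) = -4070 J.
W_total = -7206 − 4070 = -11276 J.

W_total ≈ -11300 J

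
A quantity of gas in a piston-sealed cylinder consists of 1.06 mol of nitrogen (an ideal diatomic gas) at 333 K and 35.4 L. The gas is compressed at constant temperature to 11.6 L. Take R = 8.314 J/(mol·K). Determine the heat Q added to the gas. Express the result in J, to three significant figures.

Q ≈ -3270 J

Isothermal ⇒ ΔU = 0, so Q = W = nRT ln(V₂/V₁).
Q = (1.06)(8.314)(333) ln(11.6/35.4) = 2935 × -1.116 = -3274 J.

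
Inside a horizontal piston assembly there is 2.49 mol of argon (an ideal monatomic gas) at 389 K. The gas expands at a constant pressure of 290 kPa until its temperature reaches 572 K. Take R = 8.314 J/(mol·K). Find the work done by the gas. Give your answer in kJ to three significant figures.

W ≈ 3.79 kJ

Isobaric: W = P ΔV = nR ΔT.
W = (2.49)(8.314)(572 − 389) = 3788 J.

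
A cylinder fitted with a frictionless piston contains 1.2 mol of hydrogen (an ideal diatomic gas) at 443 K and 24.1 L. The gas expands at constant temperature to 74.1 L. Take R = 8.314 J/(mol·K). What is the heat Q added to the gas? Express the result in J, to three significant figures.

Q ≈ 4960 J

Isothermal ⇒ ΔU = 0, so Q = W = nRT ln(V₂/V₁).
Q = (1.2)(8.314)(443) ln(74.1/24.1) = 4420 × 1.123 = 4964 J.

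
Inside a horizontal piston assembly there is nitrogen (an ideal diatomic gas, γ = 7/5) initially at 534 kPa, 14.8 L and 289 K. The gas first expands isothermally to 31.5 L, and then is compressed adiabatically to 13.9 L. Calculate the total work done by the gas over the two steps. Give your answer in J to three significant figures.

W_total ≈ -1680 J

Step 1 (isothermal): W = P₁V₁ ln(V₂/V₁) = (7903) ln(31.5/14.8) = 5970 J.
After step 1: P = 250.9 kPa, V = 31.5 L, T = 289 K.
Step 2 (adiabatic): W = (P₁V₁ − P₂V₂)/(γ−1) = (7903 − 10963)/0.4 = -7649 J.
W_total = 5970 − 7649 = -1679 J.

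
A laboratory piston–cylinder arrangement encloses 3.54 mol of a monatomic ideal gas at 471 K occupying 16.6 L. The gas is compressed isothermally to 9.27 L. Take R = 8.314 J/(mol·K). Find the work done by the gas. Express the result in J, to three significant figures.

W ≈ -8080 J

Isothermal: W = nRT ln(V₂/V₁).
W = (3.54)(8.314)(471) × ln(9.27/16.6)
  = 13862 × -0.5826
W_by_gas = -8076 J.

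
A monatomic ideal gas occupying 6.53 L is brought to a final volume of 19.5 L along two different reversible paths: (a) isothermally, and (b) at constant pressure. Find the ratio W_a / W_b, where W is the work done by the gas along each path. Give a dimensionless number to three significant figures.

W_a / W_b ≈ 0.551

Path (a) isothermal: W = P₁V₁ ln(V₂/V₁) → W_a/(P₁V₁) = 1.094.
Path (b) isobaric: W = P₁(V₂ − V₁) → W_b/(P₁V₁) = 1.986.
W_a / W_b = 1.094 / 1.986 = 0.5508.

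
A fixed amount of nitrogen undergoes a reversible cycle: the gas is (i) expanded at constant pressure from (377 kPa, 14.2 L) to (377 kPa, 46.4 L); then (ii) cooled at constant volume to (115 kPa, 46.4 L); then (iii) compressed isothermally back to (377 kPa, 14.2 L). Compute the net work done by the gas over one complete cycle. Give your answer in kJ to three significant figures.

Leg (i): W = PΔV = (377)(46.4 − 14.2) = 12139 J.
Leg (ii): W = 0.
Leg (iii): W = PᵢVᵢ ln(V_f/Vᵢ) = (5336) ln(14.2/46.4) = -6318 J.
W_net = 12139 − 6318 = 5821 J.

W_net ≈ 5.82 kJ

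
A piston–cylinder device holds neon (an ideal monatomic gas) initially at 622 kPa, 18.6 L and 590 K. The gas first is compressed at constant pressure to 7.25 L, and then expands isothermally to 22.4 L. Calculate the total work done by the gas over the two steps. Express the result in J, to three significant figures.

W_total ≈ -1970 J

Step 1 (isobaric): W = PΔV = (622 kPa)(7.25 − 18.6 L) = -7060 J.
After step 1: P = 622 kPa, V = 7.25 L, T = 230 K.
Step 2 (isothermal): W = P₁V₁ ln(V₂/V₁) = (4510) ln(22.4/7.25) = 5087 J.
W_total = -7060 + 5087 = -1973 J.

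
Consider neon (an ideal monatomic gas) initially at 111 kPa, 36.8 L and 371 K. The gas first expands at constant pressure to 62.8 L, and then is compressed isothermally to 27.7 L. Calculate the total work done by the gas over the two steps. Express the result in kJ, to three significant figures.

W_total ≈ -2.82 kJ

Step 1 (isobaric): W = PΔV = (111 kPa)(62.8 − 36.8 L) = 2886 J.
After step 1: P = 111 kPa, V = 62.8 L, T = 633.1 K.
Step 2 (isothermal): W = P₁V₁ ln(V₂/V₁) = (6971) ln(27.7/62.8) = -5706 J.
W_total = 2886 − 5706 = -2820 J.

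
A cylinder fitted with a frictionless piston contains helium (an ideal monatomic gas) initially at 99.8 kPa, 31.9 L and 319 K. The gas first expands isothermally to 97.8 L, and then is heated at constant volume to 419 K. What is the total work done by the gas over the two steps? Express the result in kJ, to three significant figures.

Step 1 (isothermal): W = P₁V₁ ln(V₂/V₁) = (3184) ln(97.8/31.9) = 3567 J.
Step 2 (isochoric): W = 0 (constant volume).
W_total = 3567 + 0 = 3567 J.

W_total ≈ 3.57 kJ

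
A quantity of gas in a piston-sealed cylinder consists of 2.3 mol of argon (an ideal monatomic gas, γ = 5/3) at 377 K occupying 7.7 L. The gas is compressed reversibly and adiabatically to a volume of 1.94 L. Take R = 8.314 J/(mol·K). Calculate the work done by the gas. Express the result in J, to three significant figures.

Adiabatic: TV^(γ−1) = const with γ = 5/3.
T₂ = T₁ (V₁/V₂)^(γ−1) = 377 × (7.7/1.94)^0.667 = 377 × 2.507 = 945.1 K.
W_by = nCᵥ(T₁ − T₂) = (2.3)(12.47)(377 − 945.1) = -16294 J.

W ≈ -16300 J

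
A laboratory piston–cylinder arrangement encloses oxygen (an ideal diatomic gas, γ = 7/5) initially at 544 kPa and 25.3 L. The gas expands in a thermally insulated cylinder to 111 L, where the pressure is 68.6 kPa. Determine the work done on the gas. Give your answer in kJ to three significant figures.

Adiabatic: W = (P₁V₁ − P₂V₂)/(γ − 1) with γ = 7/5.
P₁V₁ = 13763 J, P₂V₂ = 7615 J.
W = (13763 − 7615) / 0.4 = 15372 J.
Work on gas = −W_by = -15372 J.

W ≈ -15.4 kJ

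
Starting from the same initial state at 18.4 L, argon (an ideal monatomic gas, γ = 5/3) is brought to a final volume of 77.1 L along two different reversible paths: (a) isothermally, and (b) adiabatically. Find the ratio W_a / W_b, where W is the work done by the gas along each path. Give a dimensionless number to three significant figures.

W_a / W_b ≈ 1.55

Path (a) isothermal: W = P₁V₁ ln(V₂/V₁) → W_a/(P₁V₁) = 1.433.
Path (b) adiabatic: W = P₁V₁(1 − (V₁/V₂)^(γ−1))/(γ−1) → W_b/(P₁V₁) = 0.9229.
W_a / W_b = 1.433 / 0.9229 = 1.552.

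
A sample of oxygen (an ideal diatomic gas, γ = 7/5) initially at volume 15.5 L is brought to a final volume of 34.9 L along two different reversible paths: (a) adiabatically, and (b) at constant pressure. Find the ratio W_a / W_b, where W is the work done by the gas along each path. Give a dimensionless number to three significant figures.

Path (a) adiabatic: W = P₁V₁(1 − (V₁/V₂)^(γ−1))/(γ−1) → W_a/(P₁V₁) = 0.6931.
Path (b) isobaric: W = P₁(V₂ − V₁) → W_b/(P₁V₁) = 1.252.
W_a / W_b = 0.6931 / 1.252 = 0.5537.

W_a / W_b ≈ 0.554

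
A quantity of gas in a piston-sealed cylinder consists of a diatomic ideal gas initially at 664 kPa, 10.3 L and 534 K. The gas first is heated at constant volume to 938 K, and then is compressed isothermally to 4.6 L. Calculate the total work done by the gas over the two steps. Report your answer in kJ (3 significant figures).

Step 1 (isochoric): W = 0 (constant volume).
After step 1: P = 1166 kPa (V unchanged).
Step 2 (isothermal): W = P₁V₁ ln(V₂/V₁) = (12013) ln(4.6/10.3) = -9684 J.
W_total = 0 − 9684 = -9684 J.

W_total ≈ -9.68 kJ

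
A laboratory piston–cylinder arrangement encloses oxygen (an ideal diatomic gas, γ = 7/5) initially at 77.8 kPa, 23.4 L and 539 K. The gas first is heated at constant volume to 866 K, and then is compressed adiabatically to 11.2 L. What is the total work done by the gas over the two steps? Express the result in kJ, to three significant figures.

W_total ≈ -2.51 kJ

Step 1 (isochoric): W = 0 (constant volume).
After step 1: P = 125 kPa (V unchanged).
Step 2 (adiabatic): W = (P₁V₁ − P₂V₂)/(γ−1) = (2925 − 3928)/0.4 = -2506 J.
W_total = 0 − 2506 = -2506 J.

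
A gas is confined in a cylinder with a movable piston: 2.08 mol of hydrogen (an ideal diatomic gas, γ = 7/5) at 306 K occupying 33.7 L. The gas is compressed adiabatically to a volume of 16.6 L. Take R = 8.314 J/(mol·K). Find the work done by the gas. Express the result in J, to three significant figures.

W ≈ -4330 J

Adiabatic: TV^(γ−1) = const with γ = 7/5.
T₂ = T₁ (V₁/V₂)^(γ−1) = 306 × (33.7/16.6)^0.4 = 306 × 1.327 = 406.2 K.
W_by = nCᵥ(T₁ − T₂) = (2.08)(20.79)(306 − 406.2) = -4332 J.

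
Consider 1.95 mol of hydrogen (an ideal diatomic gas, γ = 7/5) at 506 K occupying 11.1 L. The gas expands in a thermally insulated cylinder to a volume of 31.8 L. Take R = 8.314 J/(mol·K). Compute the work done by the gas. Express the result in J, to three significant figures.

Adiabatic: TV^(γ−1) = const with γ = 7/5.
T₂ = T₁ (V₁/V₂)^(γ−1) = 506 × (11.1/31.8)^0.4 = 506 × 0.6564 = 332.1 K.
W_by = nCᵥ(T₁ − T₂) = (1.95)(20.79)(506 − 332.1) = 7047 J.

W ≈ 7050 J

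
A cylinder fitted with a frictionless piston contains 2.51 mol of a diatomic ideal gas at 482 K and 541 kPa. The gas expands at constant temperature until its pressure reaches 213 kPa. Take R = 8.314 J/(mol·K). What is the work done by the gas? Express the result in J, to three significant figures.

W ≈ 9380 J

Isothermal process: W = nRT ln(V₂/V₁) = nRT ln(P₁/P₂).
W = (2.51)(8.314)(482) × ln(541/213)
  = 10058 × ln(2.54) = 10058 × 0.9321
W_by_gas = 9376 J.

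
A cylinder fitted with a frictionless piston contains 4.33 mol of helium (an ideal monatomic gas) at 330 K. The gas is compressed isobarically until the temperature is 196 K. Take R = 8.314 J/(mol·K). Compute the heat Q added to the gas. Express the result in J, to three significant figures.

Q ≈ -12100 J

Isobaric: W = nRΔT = (4.33)(8.314)(-134) = -4824 J.
ΔU = nCᵥΔT with Cᵥ = 3R/2: ΔU = (4.33)(12.47)(-134) = -7236 J.
Q = ΔU + W = -7236 − 4824 = -12060 J.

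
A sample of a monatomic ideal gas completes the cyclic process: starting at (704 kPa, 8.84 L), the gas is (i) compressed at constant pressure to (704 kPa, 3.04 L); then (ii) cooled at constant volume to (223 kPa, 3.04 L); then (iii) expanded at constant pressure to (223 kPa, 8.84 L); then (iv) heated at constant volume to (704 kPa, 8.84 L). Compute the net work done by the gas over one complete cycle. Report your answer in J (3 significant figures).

Constant-volume legs do no work.
W(i) = (704)(3.04 − 8.84) = -4083 J; W(iii) = (223)(8.84 − 3.04) = 1293 J.
W_net = -4083 + 1293 = -2790 J (the counter-clockwise enclosed area).

W_net ≈ -2790 J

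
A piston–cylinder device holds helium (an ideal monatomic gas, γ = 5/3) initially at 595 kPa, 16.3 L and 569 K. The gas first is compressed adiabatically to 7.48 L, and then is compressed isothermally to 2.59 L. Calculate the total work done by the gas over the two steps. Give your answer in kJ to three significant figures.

W_total ≈ -27.2 kJ

Step 1 (adiabatic): W = (P₁V₁ − P₂V₂)/(γ−1) = (9698 − 16302)/0.667 = -9905 J.
After step 1: P = 2179 kPa, V = 7.48 L, T = 956.4 K.
Step 2 (isothermal): W = P₁V₁ ln(V₂/V₁) = (16302) ln(2.59/7.48) = -17289 J.
W_total = -9905 − 17289 = -27194 J.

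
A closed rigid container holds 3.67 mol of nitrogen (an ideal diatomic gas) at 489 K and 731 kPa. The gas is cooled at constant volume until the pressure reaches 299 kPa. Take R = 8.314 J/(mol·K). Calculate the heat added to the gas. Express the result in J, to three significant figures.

Q ≈ -22000 J

Constant volume ⇒ W = 0, so Q = ΔU = nCᵥΔT with Cᵥ = 5R/2 = 20.79 J/(mol·K).
At constant V, T₂/T₁ = P₂/P₁ ⇒ ΔT = T₁(P₂/P₁ − 1) = 489·(299/731 − 1) = -289 K.
ΔU = (3.67)(20.79)(-289) = -22044 J.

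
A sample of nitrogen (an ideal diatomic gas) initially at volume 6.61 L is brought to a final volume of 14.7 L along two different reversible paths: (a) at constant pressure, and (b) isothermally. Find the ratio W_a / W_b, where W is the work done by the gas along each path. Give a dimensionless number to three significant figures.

Path (a) isobaric: W = P₁(V₂ − V₁) → W_a/(P₁V₁) = 1.224.
Path (b) isothermal: W = P₁V₁ ln(V₂/V₁) → W_b/(P₁V₁) = 0.7993.
W_a / W_b = 1.224 / 0.7993 = 1.531.

W_a / W_b ≈ 1.53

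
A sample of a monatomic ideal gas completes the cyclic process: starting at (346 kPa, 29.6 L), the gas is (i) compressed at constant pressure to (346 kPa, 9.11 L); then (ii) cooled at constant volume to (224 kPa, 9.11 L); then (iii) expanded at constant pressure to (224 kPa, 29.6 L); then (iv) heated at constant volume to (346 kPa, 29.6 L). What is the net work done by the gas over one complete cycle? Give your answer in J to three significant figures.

W_net ≈ -2500 J

Constant-volume legs do no work.
W(i) = (346)(9.11 − 29.6) = -7090 J; W(iii) = (224)(29.6 − 9.11) = 4590 J.
W_net = -7090 + 4590 = -2500 J (the counter-clockwise enclosed area).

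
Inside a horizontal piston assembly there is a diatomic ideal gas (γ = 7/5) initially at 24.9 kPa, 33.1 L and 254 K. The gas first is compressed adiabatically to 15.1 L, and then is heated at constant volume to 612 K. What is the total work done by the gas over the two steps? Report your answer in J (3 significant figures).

W_total ≈ -760 J

Step 1 (adiabatic): W = (P₁V₁ − P₂V₂)/(γ−1) = (824.2 − 1128)/0.4 = -759.9 J.
Step 2 (isochoric): W = 0 (constant volume).
W_total = -759.9 + 0 = -759.9 J.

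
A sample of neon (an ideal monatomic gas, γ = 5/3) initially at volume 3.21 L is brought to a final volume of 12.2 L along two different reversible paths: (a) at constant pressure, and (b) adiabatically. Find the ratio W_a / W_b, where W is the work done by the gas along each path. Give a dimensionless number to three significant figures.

W_a / W_b ≈ 3.17

Path (a) isobaric: W = P₁(V₂ − V₁) → W_a/(P₁V₁) = 2.801.
Path (b) adiabatic: W = P₁V₁(1 − (V₁/V₂)^(γ−1))/(γ−1) → W_b/(P₁V₁) = 0.8841.
W_a / W_b = 2.801 / 0.8841 = 3.168.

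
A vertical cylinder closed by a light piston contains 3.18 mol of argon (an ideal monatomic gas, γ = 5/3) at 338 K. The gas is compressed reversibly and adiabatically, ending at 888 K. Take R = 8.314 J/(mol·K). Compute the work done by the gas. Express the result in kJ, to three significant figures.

Adiabatic ⇒ Q = 0, so W_by = −ΔU = nCᵥ(T₁ − T₂).
Cᵥ = 3R/2 = 12.47 J/(mol·K).
W = (3.18)(12.47)(338 − 888) = -21812 J.

W ≈ -21.8 kJ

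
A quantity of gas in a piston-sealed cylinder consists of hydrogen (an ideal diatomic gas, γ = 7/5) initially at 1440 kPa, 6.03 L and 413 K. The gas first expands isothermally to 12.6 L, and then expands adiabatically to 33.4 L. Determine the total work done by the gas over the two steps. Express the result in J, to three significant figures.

W_total ≈ 13400 J

Step 1 (isothermal): W = P₁V₁ ln(V₂/V₁) = (8683) ln(12.6/6.03) = 6399 J.
After step 1: P = 689.1 kPa, V = 12.6 L, T = 413 K.
Step 2 (adiabatic): W = (P₁V₁ − P₂V₂)/(γ−1) = (8683 − 5879)/0.4 = 7010 J.
W_total = 6399 + 7010 = 13409 J.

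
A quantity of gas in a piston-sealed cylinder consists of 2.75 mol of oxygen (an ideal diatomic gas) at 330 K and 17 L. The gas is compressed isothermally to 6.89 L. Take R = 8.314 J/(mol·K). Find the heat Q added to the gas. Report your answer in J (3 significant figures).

Q ≈ -6810 J

Isothermal ⇒ ΔU = 0, so Q = W = nRT ln(V₂/V₁).
Q = (2.75)(8.314)(330) ln(6.89/17) = 7545 × -0.9031 = -6814 J.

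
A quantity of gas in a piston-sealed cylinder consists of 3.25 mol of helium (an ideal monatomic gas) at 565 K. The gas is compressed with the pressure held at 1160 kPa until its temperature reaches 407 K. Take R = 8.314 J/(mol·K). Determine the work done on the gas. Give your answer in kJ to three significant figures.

W ≈ 4.27 kJ

Isobaric: W = P ΔV = nR ΔT.
W = (3.25)(8.314)(407 − 565) = -4269 J.
Work on gas = −W_by = 4269 J.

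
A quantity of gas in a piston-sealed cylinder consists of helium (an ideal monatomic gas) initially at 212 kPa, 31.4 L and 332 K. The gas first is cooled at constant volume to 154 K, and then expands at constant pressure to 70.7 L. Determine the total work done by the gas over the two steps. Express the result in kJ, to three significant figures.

W_total ≈ 3.86 kJ

Step 1 (isochoric): W = 0 (constant volume).
After step 1: P = 98.34 kPa (V unchanged).
Step 2 (isobaric): W = PΔV = (98.34 kPa)(70.7 − 31.4 L) = 3865 J.
W_total = 0 + 3865 = 3865 J.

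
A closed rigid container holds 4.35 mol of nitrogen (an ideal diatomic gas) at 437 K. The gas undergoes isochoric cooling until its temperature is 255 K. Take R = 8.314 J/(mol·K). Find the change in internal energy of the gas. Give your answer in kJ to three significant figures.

ΔU ≈ -16.5 kJ

Constant volume ⇒ W = 0, so Q = ΔU = nCᵥΔT with Cᵥ = 5R/2 = 20.79 J/(mol·K).
ΔU = (4.35)(20.79)(255 − 437) = -16455 J.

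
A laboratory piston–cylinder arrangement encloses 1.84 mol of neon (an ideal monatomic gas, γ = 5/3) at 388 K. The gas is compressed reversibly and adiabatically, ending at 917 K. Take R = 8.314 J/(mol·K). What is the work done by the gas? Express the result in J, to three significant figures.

Adiabatic ⇒ Q = 0, so W_by = −ΔU = nCᵥ(T₁ − T₂).
Cᵥ = 3R/2 = 12.47 J/(mol·K).
W = (1.84)(12.47)(388 − 917) = -12139 J.

W ≈ -12100 J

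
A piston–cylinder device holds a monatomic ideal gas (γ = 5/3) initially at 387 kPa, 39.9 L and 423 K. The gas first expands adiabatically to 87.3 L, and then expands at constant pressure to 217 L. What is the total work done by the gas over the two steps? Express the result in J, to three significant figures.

Step 1 (adiabatic): W = (P₁V₁ − P₂V₂)/(γ−1) = (15441 − 9162)/0.667 = 9419 J.
After step 1: P = 104.9 kPa, V = 87.3 L, T = 251 K.
Step 2 (isobaric): W = PΔV = (104.9 kPa)(217 − 87.3 L) = 13612 J.
W_total = 9419 + 13612 = 23031 J.

W_total ≈ 23000 J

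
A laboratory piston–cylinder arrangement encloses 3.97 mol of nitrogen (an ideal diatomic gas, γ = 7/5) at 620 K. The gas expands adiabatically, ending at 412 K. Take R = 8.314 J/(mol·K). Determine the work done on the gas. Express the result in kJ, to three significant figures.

Adiabatic ⇒ Q = 0, so W_by = −ΔU = nCᵥ(T₁ − T₂).
Cᵥ = 5R/2 = 20.79 J/(mol·K).
W = (3.97)(20.79)(620 − 412) = 17163 J.
Work on gas = −W_by = -17163 J.

W ≈ -17.2 kJ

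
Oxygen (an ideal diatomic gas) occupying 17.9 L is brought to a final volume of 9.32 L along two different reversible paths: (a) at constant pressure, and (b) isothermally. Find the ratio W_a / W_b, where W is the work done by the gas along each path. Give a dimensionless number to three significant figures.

Path (a) isobaric: W = P₁(V₂ − V₁) → W_a/(P₁V₁) = -0.4793.
Path (b) isothermal: W = P₁V₁ ln(V₂/V₁) → W_b/(P₁V₁) = -0.6526.
W_a / W_b = -0.4793 / -0.6526 = 0.7344.

W_a / W_b ≈ 0.734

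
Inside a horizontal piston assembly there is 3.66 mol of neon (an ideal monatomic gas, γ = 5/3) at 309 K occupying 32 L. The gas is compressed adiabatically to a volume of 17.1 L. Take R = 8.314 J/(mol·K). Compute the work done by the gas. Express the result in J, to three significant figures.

Adiabatic: TV^(γ−1) = const with γ = 5/3.
T₂ = T₁ (V₁/V₂)^(γ−1) = 309 × (32/17.1)^0.667 = 309 × 1.519 = 469.2 K.
W_by = nCᵥ(T₁ − T₂) = (3.66)(12.47)(309 − 469.2) = -7314 J.

W ≈ -7310 J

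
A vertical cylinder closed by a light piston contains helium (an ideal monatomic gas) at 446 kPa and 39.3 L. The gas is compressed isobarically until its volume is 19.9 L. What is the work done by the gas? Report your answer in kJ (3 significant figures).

Isobaric: W = P ΔV.
W = (446 kPa)(19.9 − 39.3 L) = (446)(-19.4) = -8652 J.

W ≈ -8.65 kJ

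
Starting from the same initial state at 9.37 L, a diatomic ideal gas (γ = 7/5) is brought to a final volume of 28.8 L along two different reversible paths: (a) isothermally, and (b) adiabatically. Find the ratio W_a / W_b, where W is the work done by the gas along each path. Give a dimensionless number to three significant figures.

Path (a) isothermal: W = P₁V₁ ln(V₂/V₁) → W_a/(P₁V₁) = 1.123.
Path (b) adiabatic: W = P₁V₁(1 − (V₁/V₂)^(γ−1))/(γ−1) → W_b/(P₁V₁) = 0.9046.
W_a / W_b = 1.123 / 0.9046 = 1.241.

W_a / W_b ≈ 1.24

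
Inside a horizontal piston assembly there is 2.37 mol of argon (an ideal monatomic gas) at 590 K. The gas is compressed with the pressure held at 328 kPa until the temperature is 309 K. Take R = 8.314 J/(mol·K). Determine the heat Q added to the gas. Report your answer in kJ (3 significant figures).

Isobaric: W = nRΔT = (2.37)(8.314)(-281) = -5537 J.
ΔU = nCᵥΔT with Cᵥ = 3R/2: ΔU = (2.37)(12.47)(-281) = -8305 J.
Q = ΔU + W = -8305 − 5537 = -13842 J.

Q ≈ -13.8 kJ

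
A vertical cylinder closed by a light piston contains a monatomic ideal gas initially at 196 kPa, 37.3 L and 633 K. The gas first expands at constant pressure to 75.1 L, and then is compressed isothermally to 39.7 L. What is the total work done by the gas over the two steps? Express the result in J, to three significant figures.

W_total ≈ -1970 J

Step 1 (isobaric): W = PΔV = (196 kPa)(75.1 − 37.3 L) = 7409 J.
After step 1: P = 196 kPa, V = 75.1 L, T = 1274 K.
Step 2 (isothermal): W = P₁V₁ ln(V₂/V₁) = (14720) ln(39.7/75.1) = -9383 J.
W_total = 7409 − 9383 = -1974 J.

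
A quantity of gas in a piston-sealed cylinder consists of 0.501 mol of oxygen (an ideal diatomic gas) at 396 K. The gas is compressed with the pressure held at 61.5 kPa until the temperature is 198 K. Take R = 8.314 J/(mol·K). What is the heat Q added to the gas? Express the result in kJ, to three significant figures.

Isobaric: W = nRΔT = (0.501)(8.314)(-198) = -824.7 J.
ΔU = nCᵥΔT with Cᵥ = 5R/2: ΔU = (0.501)(20.79)(-198) = -2062 J.
Q = ΔU + W = -2062 − 824.7 = -2887 J.

Q ≈ -2.89 kJ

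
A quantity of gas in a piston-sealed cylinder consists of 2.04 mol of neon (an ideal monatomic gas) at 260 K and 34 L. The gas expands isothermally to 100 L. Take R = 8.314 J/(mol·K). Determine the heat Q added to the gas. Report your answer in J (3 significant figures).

Isothermal ⇒ ΔU = 0, so Q = W = nRT ln(V₂/V₁).
Q = (2.04)(8.314)(260) ln(100/34) = 4410 × 1.079 = 4757 J.

Q ≈ 4760 J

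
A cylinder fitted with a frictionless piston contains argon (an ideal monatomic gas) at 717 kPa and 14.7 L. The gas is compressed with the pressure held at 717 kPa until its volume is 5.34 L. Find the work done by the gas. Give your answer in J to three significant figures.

Isobaric: W = P ΔV.
W = (717 kPa)(5.34 − 14.7 L) = (717)(-9.36) = -6711 J.

W ≈ -6710 J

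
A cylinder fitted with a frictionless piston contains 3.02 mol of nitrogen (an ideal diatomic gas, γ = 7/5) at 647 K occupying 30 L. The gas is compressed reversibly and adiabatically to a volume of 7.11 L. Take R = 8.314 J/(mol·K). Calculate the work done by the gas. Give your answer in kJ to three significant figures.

W ≈ -31.6 kJ

Adiabatic: TV^(γ−1) = const with γ = 7/5.
T₂ = T₁ (V₁/V₂)^(γ−1) = 647 × (30/7.11)^0.4 = 647 × 1.779 = 1151 K.
W_by = nCᵥ(T₁ − T₂) = (3.02)(20.79)(647 − 1151) = -31625 J.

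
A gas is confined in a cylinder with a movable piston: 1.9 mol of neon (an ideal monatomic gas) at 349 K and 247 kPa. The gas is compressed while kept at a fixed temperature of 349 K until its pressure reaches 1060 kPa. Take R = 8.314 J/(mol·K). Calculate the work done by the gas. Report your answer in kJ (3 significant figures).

W ≈ -8.03 kJ

Isothermal process: W = nRT ln(V₂/V₁) = nRT ln(P₁/P₂).
W = (1.9)(8.314)(349) × ln(247/1060)
  = 5513 × ln(0.233) = 5513 × -1.457
W_by_gas = -8030 J.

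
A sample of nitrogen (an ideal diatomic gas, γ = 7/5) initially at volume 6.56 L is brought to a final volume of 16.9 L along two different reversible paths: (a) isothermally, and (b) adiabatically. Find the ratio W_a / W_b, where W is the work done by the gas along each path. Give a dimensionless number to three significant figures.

W_a / W_b ≈ 1.20

Path (a) isothermal: W = P₁V₁ ln(V₂/V₁) → W_a/(P₁V₁) = 0.9463.
Path (b) adiabatic: W = P₁V₁(1 − (V₁/V₂)^(γ−1))/(γ−1) → W_b/(P₁V₁) = 0.7878.
W_a / W_b = 0.9463 / 0.7878 = 1.201.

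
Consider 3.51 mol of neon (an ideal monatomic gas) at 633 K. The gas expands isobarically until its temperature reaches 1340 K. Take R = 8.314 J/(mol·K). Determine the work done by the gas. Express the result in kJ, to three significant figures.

W ≈ 20.6 kJ

Isobaric: W = P ΔV = nR ΔT.
W = (3.51)(8.314)(1340 − 633) = 20632 J.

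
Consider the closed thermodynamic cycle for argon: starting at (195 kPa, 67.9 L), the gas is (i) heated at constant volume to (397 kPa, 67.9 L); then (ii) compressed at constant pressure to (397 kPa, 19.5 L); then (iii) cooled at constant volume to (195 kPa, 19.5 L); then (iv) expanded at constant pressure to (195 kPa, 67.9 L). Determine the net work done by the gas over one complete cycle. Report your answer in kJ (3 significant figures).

Constant-volume legs do no work.
W(ii) = (397)(19.5 − 67.9) = -19215 J; W(iv) = (195)(67.9 − 19.5) = 9438 J.
W_net = -19215 + 9438 = -9777 J (the counter-clockwise enclosed area).

W_net ≈ -9.78 kJ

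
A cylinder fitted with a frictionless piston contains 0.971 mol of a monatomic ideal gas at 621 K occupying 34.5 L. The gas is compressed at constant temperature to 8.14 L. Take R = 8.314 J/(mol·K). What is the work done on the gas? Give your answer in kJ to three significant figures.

W ≈ 7.24 kJ

Isothermal: W = nRT ln(V₂/V₁).
W = (0.971)(8.314)(621) × ln(8.14/34.5)
  = 5013 × -1.444
W_by_gas = -7240 J; work on gas = −W_by = 7240 J.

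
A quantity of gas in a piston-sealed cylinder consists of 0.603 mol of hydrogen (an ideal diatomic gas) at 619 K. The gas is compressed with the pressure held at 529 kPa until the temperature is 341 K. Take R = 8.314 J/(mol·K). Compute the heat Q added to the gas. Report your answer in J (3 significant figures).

Q ≈ -4880 J

Isobaric: W = nRΔT = (0.603)(8.314)(-278) = -1394 J.
ΔU = nCᵥΔT with Cᵥ = 5R/2: ΔU = (0.603)(20.79)(-278) = -3484 J.
Q = ΔU + W = -3484 − 1394 = -4878 J.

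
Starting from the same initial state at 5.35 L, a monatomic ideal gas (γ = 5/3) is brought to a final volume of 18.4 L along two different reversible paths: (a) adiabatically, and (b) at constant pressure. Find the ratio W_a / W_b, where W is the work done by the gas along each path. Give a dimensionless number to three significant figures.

W_a / W_b ≈ 0.345

Path (a) adiabatic: W = P₁V₁(1 − (V₁/V₂)^(γ−1))/(γ−1) → W_a/(P₁V₁) = 0.8417.
Path (b) isobaric: W = P₁(V₂ − V₁) → W_b/(P₁V₁) = 2.439.
W_a / W_b = 0.8417 / 2.439 = 0.345.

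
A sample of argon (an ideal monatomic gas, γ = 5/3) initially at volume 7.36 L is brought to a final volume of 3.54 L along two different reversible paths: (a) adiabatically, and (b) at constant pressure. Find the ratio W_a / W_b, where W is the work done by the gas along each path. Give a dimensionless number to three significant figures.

W_a / W_b ≈ 1.82

Path (a) adiabatic: W = P₁V₁(1 − (V₁/V₂)^(γ−1))/(γ−1) → W_a/(P₁V₁) = -0.9435.
Path (b) isobaric: W = P₁(V₂ − V₁) → W_b/(P₁V₁) = -0.519.
W_a / W_b = -0.9435 / -0.519 = 1.818.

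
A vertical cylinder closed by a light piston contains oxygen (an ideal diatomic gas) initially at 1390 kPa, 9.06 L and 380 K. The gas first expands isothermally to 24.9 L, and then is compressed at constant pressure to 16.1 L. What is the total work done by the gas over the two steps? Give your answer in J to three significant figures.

Step 1 (isothermal): W = P₁V₁ ln(V₂/V₁) = (12593) ln(24.9/9.06) = 12732 J.
After step 1: P = 505.8 kPa, V = 24.9 L, T = 380 K.
Step 2 (isobaric): W = PΔV = (505.8 kPa)(16.1 − 24.9 L) = -4451 J.
W_total = 12732 − 4451 = 8281 J.

W_total ≈ 8280 J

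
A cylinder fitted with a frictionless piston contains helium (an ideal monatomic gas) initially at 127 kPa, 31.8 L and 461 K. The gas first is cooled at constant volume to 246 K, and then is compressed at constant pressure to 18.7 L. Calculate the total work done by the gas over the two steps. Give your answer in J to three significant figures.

W_total ≈ -888 J

Step 1 (isochoric): W = 0 (constant volume).
After step 1: P = 67.77 kPa (V unchanged).
Step 2 (isobaric): W = PΔV = (67.77 kPa)(18.7 − 31.8 L) = -887.8 J.
W_total = 0 − 887.8 = -887.8 J.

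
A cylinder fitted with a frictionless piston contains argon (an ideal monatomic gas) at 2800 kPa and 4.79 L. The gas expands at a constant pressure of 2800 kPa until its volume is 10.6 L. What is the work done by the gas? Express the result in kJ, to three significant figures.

Isobaric: W = P ΔV.
W = (2800 kPa)(10.6 − 4.79 L) = (2800)(5.81) = 16268 J.

W ≈ 16.3 kJ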